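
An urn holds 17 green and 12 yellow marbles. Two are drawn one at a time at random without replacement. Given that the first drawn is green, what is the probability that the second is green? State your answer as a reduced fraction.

4/7

After removing one green, 28 remain: 16 green and 12 yellow.
So the probability the next is green is 16/28 = 4/7.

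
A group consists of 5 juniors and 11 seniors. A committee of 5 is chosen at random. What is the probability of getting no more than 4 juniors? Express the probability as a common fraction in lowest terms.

4367/4368

There are C(16,5) = 4368 ways to choose the 5.
The complement is exactly 5 juniors: C(5,5)·C(11,0) = 1.
Probability = 1 − 1/4368 = 4367/4368.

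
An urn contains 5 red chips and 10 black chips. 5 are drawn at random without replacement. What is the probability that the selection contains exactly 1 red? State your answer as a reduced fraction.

50/143

There are C(15,5) = 3003 ways to choose 5 from 15.
Selections with exactly 1 red: choose 1 of the 5 red and 4 of the 10 black, C(5,1)·C(10,4) = 5·210 = 1050.
Probability = 1050/3003 = 50/143.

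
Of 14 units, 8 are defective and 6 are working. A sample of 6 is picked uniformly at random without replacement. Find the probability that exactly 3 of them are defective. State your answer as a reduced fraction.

160/429

There are C(14,6) = 3003 ways to choose 6 from 14.
Selections with exactly 3 defective: choose 3 of the 8 defective and 3 of the 6 working, C(8,3)·C(6,3) = 56·20 = 1120.
Probability = 1120/3003 = 160/429.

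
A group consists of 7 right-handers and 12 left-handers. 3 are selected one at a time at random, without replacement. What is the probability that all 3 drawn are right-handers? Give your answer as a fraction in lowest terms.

35/969

Multiply the conditional probabilities at each draw: 7/19 · 6/18 · 5/17 = 210/5814 = 35/969.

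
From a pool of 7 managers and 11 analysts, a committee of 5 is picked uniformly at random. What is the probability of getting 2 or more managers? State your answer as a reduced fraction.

23/34

Total selections: C(18,5) = 8568.
Count the complement (fewer than 2 managers): C(7,0)·C(11,5) + C(7,1)·C(11,4) = 462 + 2310 = 2772.
Probability = 1 − 2772/8568 = 5796/8568 = 23/34.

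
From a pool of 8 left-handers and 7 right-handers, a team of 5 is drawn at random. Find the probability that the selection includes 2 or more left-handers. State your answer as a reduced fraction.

386/429

There are C(15,5) = 3003 ways to choose the 5.
Favorable selections (2 or more left-handers): C(8,2)·C(7,3) + C(8,3)·C(7,2) + C(8,4)·C(7,1) + C(8,5)·C(7,0) = 980 + 1176 + 490 + 56 = 2702.
Probability = 2702/3003 = 386/429.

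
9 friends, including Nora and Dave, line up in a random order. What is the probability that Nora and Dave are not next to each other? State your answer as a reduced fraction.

7/9

There are 9! = 362880 arrangements.
Arrangements with Nora and Dave adjacent: 2·8! = 80640.
So not adjacent: 362880 − 80640 = 282240, probability 282240/362880 = 7/9.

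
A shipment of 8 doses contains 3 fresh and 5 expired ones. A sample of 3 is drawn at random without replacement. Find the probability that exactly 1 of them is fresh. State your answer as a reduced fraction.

There are C(8,3) = 56 ways to choose 3 from 8.
Selections with exactly 1 fresh: choose 1 of the 3 fresh and 2 of the 5 expired, C(3,1)·C(5,2) = 3·10 = 30.
Probability = 30/56 = 15/28.

15/28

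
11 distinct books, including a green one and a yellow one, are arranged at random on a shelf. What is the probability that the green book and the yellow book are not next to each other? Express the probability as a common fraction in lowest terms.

There are 11! = 39916800 arrangements.
Arrangements with the green book and the yellow book adjacent: 2·10! = 7257600.
So not adjacent: 39916800 − 7257600 = 32659200, probability 32659200/39916800 = 9/11.

9/11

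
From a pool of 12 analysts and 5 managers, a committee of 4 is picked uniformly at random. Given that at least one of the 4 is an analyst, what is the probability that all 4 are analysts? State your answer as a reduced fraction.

Work in counts. Selections with at least one analyst: C(17,4) − C(5,4) = 2380 − 5 = 2375.
Of those, selections where all 4 are analysts: C(12,4) = 495.
Conditional probability = 495/2375 = 99/475.

99/475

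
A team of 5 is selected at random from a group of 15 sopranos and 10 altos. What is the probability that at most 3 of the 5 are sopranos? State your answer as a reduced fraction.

There are C(25,5) = 53130 ways to choose the 5.
Count the complement (more than 3 sopranos): C(15,4)·C(10,1) + C(15,5)·C(10,0) = 13650 + 3003 = 16653.
Probability = 1 − 16653/53130 = 36477/53130 = 1737/2530.

1737/2530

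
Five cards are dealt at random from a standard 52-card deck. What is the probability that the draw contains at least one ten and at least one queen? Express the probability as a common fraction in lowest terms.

6509/64974

There are C(52,5) = 2598960 possible draws.
By inclusion-exclusion on the complements, draws missing all tens or all queens: C(48,5) + C(48,5) − C(44,5) = 1712304 + 1712304 − 1086008 = 2338600.
So draws with at least one of each: 2598960 − 2338600 = 260360, probability 260360/2598960 = 6509/64974.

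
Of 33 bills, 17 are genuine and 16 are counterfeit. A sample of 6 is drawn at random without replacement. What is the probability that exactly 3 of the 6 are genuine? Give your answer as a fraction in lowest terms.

Total number of selections: C(33,6) = 1107568.
Selections with exactly 3 genuine: choose 3 of the 17 genuine and 3 of the 16 counterfeit, C(17,3)·C(16,3) = 680·560 = 380800.
Probability = 380800/1107568 = 3400/9889.

3400/9889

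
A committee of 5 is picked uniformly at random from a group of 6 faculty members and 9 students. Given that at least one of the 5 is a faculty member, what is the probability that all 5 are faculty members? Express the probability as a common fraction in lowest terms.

Work in counts. Selections with at least one faculty member: C(15,5) − C(9,5) = 3003 − 126 = 2877.
Of those, selections where all 5 are faculty members: C(6,5) = 6.
Conditional probability = 6/2877 = 2/959.

2/959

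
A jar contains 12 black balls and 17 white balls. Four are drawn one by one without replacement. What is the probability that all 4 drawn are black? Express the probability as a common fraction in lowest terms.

55/2639

Multiply the conditional probabilities at each draw: 12/29 · 11/28 · 10/27 · 9/26 = 11880/570024 = 55/2639.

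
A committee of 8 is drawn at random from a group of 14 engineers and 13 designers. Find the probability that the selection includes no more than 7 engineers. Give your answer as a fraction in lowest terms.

There are C(27,8) = 2220075 ways to choose the 8.
The complement is exactly 8 engineers: C(14,8)·C(13,0) = 3003.
Probability = 1 − 3003/2220075 = 2217072/2220075 = 5168/5175.

5168/5175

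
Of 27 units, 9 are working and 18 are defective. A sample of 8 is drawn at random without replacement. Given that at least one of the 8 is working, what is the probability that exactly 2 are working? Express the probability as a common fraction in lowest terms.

5712/18601

Work in counts. Selections with at least one working: C(27,8) − C(18,8) = 2220075 − 43758 = 2176317.
Of those, selections where exactly 2 are working: C(9,2)·C(18,6) = 36·18564 = 668304.
Conditional probability = 668304/2176317 = 5712/18601.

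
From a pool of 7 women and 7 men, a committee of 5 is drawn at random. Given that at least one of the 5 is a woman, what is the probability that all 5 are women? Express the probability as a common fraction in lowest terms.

3/283

Work in counts. Selections with at least one woman: C(14,5) − C(7,5) = 2002 − 21 = 1981.
Of those, selections where all 5 are women: C(7,5) = 21.
Conditional probability = 21/1981 = 3/283.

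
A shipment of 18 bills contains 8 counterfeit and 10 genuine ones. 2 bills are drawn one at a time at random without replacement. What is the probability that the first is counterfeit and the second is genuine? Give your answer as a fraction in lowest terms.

Multiply the conditional probabilities at each draw: 8/18 · 10/17 = 80/306 = 40/153.

40/153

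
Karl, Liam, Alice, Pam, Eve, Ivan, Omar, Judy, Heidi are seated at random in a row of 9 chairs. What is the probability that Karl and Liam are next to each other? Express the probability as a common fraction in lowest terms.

2/9

There are 9! = 362880 arrangements.
Treat Karl and Liam as a block: 8! arrangements of the blocks × 2 orders within the block = 2·40320 = 80640.
Probability = 80640/362880 = 2/9.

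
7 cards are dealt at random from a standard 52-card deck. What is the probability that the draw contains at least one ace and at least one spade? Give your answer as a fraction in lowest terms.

There are C(52,7) = 133784560 possible draws.
By inclusion-exclusion on the complements, draws missing all aces or all spades: C(48,7) + C(39,7) − C(36,7) = 73629072 + 15380937 − 8347680 = 80662329.
So draws with at least one of each: 133784560 − 80662329 = 53122231, probability 53122231/133784560.

53122231/133784560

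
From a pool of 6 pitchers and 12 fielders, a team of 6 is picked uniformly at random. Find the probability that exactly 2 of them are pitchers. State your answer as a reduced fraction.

2475/6188

There are C(18,6) = 18564 ways to choose 6 from 18.
Selections with exactly 2 pitchers: choose 2 of the 6 pitchers and 4 of the 12 fielders, C(6,2)·C(12,4) = 15·495 = 7425.
Probability = 7425/18564 = 2475/6188.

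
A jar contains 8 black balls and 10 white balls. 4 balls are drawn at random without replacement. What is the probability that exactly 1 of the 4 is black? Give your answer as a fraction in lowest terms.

The sample space is all 4-subsets of the 18: C(18,4) = 3060.
Selections with exactly 1 black: choose 1 of the 8 black and 3 of the 10 white, C(8,1)·C(10,3) = 8·120 = 960.
Probability = 960/3060 = 16/51.

16/51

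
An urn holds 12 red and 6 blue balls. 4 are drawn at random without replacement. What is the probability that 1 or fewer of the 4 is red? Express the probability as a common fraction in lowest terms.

1/12

Total selections: C(18,4) = 3060.
Favorable selections (1 or fewer red): C(12,0)·C(6,4) + C(12,1)·C(6,3) = 15 + 240 = 255.
Probability = 255/3060 = 1/12.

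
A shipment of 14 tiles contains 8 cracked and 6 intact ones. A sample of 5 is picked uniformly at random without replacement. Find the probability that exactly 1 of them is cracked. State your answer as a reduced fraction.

60/1001

Total number of selections: C(14,5) = 2002.
Selections with exactly 1 cracked: choose 1 of the 8 cracked and 4 of the 6 intact, C(8,1)·C(6,4) = 8·15 = 120.
Probability = 120/2002 = 60/1001.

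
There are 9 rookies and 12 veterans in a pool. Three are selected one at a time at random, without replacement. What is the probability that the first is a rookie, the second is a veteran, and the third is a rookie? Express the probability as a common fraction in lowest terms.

72/665

Multiply the conditional probabilities at each draw: 9/21 · 12/20 · 8/19 = 864/7980 = 72/665.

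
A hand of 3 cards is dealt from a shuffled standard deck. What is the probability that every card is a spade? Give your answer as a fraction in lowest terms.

There are C(52,3) = 22100 possible 3-card hands.
Hands that are all spades: C(13,3) = 286.
Probability = 286/22100 = 11/850.

11/850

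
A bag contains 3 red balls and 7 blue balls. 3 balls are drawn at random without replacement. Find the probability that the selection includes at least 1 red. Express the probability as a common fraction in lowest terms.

Total selections: C(10,3) = 120.
The complement is all 3 are blue: C(7,3) = 35.
Probability = 1 − 35/120 = 85/120 = 17/24.

17/24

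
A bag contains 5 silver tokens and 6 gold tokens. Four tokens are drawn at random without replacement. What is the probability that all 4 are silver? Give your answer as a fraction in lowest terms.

1/66

There are C(11,4) = 330 possible selections.
Selections with all silver: C(5,4) = 5.
Probability = 5/330 = 1/66.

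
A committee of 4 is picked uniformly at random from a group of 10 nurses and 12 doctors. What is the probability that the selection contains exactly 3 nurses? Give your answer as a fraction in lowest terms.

288/1463

The sample space is all 4-subsets of the 22: C(22,4) = 7315.
Selections with exactly 3 nurses: choose 3 of the 10 nurses and 1 of the 12 doctors, C(10,3)·C(12,1) = 120·12 = 1440.
Probability = 1440/7315 = 288/1463.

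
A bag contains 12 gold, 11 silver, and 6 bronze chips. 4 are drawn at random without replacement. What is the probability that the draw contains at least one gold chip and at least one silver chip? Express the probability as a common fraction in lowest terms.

There are C(29,4) = 23751 possible draws.
By inclusion-exclusion on the complements, draws missing all gold or all silver: C(17,4) + C(18,4) − C(6,4) = 2380 + 3060 − 15 = 5425.
So draws with at least one of each: 23751 − 5425 = 18326, probability 18326/23751 = 2618/3393.

2618/3393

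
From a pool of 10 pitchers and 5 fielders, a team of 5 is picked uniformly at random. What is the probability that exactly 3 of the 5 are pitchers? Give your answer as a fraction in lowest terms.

The sample space is all 5-subsets of the 15: C(15,5) = 3003.
Selections with exactly 3 pitchers: choose 3 of the 10 pitchers and 2 of the 5 fielders, C(10,3)·C(5,2) = 120·10 = 1200.
Probability = 1200/3003 = 400/1001.

400/1001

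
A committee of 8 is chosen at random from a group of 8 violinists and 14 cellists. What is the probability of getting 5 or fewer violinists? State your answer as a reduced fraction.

105703/106590

Total selections: C(22,8) = 319770.
Count the complement (more than 5 violinists): C(8,6)·C(14,2) + C(8,7)·C(14,1) + C(8,8)·C(14,0) = 2548 + 112 + 1 = 2661.
Probability = 1 − 2661/319770 = 317109/319770 = 105703/106590.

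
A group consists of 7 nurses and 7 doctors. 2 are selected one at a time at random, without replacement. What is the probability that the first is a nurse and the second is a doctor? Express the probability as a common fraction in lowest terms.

7/26

Multiply the conditional probabilities at each draw: 7/14 · 7/13 = 49/182 = 7/26.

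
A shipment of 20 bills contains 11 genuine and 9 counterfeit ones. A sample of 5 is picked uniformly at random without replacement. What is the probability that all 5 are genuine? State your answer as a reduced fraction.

77/2584

There are C(20,5) = 15504 possible selections.
Selections with all genuine: C(11,5) = 462.
Probability = 462/15504 = 77/2584.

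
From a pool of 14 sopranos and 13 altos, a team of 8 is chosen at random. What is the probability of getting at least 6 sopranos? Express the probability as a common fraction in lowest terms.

73/575

Total selections: C(27,8) = 2220075.
Favorable selections (at least 6 sopranos): C(14,6)·C(13,2) + C(14,7)·C(13,1) + C(14,8)·C(13,0) = 234234 + 44616 + 3003 = 281853.
Probability = 281853/2220075 = 73/575.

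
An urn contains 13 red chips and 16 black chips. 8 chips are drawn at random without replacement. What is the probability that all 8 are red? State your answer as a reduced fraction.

1/3335

There are C(29,8) = 4292145 possible selections.
Selections with all red: C(13,8) = 1287.
Probability = 1287/4292145 = 1/3335.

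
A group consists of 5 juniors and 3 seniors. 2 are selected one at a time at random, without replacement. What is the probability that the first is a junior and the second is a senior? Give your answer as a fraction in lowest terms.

Multiply the conditional probabilities at each draw: 5/8 · 3/7 = 15/56.

15/56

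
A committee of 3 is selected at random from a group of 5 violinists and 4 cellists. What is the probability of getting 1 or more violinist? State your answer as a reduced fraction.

20/21

There are C(9,3) = 84 ways to choose the 3.
Favorable selections (1 or more violinist): C(5,1)·C(4,2) + C(5,2)·C(4,1) + C(5,3)·C(4,0) = 30 + 40 + 10 = 80.
Probability = 80/84 = 20/21.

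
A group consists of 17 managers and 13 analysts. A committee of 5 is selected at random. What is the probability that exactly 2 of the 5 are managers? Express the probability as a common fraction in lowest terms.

1496/5481

Total number of selections: C(30,5) = 142506.
Selections with exactly 2 managers: choose 2 of the 17 managers and 3 of the 13 analysts, C(17,2)·C(13,3) = 136·286 = 38896.
Probability = 38896/142506 = 1496/5481.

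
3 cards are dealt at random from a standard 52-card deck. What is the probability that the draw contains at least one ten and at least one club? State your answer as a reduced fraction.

33/260

There are C(52,3) = 22100 possible draws.
By inclusion-exclusion on the complements, draws missing all tens or all clubs: C(48,3) + C(39,3) − C(36,3) = 17296 + 9139 − 7140 = 19295.
So draws with at least one of each: 22100 − 19295 = 2805, probability 2805/22100 = 33/260.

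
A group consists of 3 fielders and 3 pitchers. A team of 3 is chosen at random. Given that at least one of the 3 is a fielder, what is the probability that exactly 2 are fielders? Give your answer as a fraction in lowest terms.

9/19

Work in counts. Selections with at least one fielder: C(6,3) − C(3,3) = 20 − 1 = 19.
Of those, selections where exactly 2 are fielders: C(3,2)·C(3,1) = 3·3 = 9.
Conditional probability = 9/19.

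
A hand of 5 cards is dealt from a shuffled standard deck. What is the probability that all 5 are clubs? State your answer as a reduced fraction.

There are C(52,5) = 2598960 possible 5-card hands.
Hands that are all clubs: C(13,5) = 1287.
Probability = 1287/2598960 = 33/66640.

33/66640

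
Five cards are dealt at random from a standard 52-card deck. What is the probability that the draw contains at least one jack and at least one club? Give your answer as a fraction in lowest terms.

229297/866320

There are C(52,5) = 2598960 possible draws.
By inclusion-exclusion on the complements, draws missing all jacks or all clubs: C(48,5) + C(39,5) − C(36,5) = 1712304 + 575757 − 376992 = 1911069.
So draws with at least one of each: 2598960 − 1911069 = 687891, probability 687891/2598960 = 229297/866320.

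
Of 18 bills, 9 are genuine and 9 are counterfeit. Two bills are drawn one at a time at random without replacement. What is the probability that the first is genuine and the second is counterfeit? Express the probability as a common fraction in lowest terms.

9/34

Multiply the conditional probabilities at each draw: 9/18 · 9/17 = 81/306 = 9/34.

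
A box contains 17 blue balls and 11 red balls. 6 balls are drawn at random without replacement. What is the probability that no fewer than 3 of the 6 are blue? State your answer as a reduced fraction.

2074/2415

Total selections: C(28,6) = 376740.
Favorable selections (no fewer than 3 blue): C(17,3)·C(11,3) + C(17,4)·C(11,2) + C(17,5)·C(11,1) + C(17,6)·C(11,0) = 112200 + 130900 + 68068 + 12376 = 323544.
Probability = 323544/376740 = 2074/2415.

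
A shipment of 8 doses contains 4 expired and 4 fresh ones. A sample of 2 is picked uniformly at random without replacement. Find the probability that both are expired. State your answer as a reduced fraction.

There are C(8,2) = 28 possible selections.
Selections with all expired: C(4,2) = 6.
Probability = 6/28 = 3/14.

3/14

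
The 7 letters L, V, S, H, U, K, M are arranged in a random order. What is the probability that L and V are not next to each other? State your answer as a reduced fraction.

5/7

There are 7! = 5040 arrangements.
Arrangements with L and V adjacent: 2·6! = 1440.
So not adjacent: 5040 − 1440 = 3600, probability 3600/5040 = 5/7.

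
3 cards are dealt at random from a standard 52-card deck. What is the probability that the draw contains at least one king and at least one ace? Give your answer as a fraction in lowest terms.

188/5525

There are C(52,3) = 22100 possible draws.
By inclusion-exclusion on the complements, draws missing all kings or all aces: C(48,3) + C(48,3) − C(44,3) = 17296 + 17296 − 13244 = 21348.
So draws with at least one of each: 22100 − 21348 = 752, probability 752/22100 = 188/5525.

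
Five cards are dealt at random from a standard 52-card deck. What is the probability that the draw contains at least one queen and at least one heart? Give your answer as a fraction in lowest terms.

229297/866320

There are C(52,5) = 2598960 possible draws.
By inclusion-exclusion on the complements, draws missing all queens or all hearts: C(48,5) + C(39,5) − C(36,5) = 1712304 + 575757 − 376992 = 1911069.
So draws with at least one of each: 2598960 − 1911069 = 687891, probability 687891/2598960 = 229297/866320.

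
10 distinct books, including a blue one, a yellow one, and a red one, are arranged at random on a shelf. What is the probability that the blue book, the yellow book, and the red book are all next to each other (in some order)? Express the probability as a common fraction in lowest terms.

1/15

There are 10! = 3628800 arrangements.
Treat the three as one block: 8! placements × 3! orders within the block = 40320·6 = 241920.
Probability = 241920/3628800 = 1/15.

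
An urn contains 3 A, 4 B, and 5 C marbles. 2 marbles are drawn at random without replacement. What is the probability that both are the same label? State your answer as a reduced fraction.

There are C(12,2) = 66 ways to draw 2 marbles.
All same label: C(3,2) + C(4,2) + C(5,2) = 3 + 6 + 10 = 19.
Probability = 19/66.

19/66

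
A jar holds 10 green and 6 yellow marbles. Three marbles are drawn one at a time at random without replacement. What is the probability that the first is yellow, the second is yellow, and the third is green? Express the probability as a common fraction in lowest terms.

Multiply the conditional probabilities at each draw: 6/16 · 5/15 · 10/14 = 300/3360 = 5/56.

5/56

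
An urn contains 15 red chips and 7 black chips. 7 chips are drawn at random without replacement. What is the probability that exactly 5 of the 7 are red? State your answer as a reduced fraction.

1911/5168

The sample space is all 7-subsets of the 22: C(22,7) = 170544.
Selections with exactly 5 red: choose 5 of the 15 red and 2 of the 7 black, C(15,5)·C(7,2) = 3003·21 = 63063.
Probability = 63063/170544 = 1911/5168.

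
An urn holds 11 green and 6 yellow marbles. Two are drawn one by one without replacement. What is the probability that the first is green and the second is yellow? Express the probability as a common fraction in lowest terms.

Multiply the conditional probabilities at each draw: 11/17 · 6/16 = 66/272 = 33/136.

33/136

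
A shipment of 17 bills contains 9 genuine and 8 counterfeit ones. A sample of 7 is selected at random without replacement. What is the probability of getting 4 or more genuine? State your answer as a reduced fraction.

There are C(17,7) = 19448 ways to choose the 7.
Favorable selections (4 or more genuine): C(9,4)·C(8,3) + C(9,5)·C(8,2) + C(9,6)·C(8,1) + C(9,7)·C(8,0) = 7056 + 3528 + 672 + 36 = 11292.
Probability = 11292/19448 = 2823/4862.

2823/4862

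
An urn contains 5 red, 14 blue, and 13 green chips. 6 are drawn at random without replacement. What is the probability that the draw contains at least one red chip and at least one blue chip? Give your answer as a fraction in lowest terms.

There are C(32,6) = 906192 possible draws.
By inclusion-exclusion on the complements, draws missing all red or all blue: C(27,6) + C(18,6) − C(13,6) = 296010 + 18564 − 1716 = 312858.
So draws with at least one of each: 906192 − 312858 = 593334, probability 593334/906192 = 4709/7192.

4709/7192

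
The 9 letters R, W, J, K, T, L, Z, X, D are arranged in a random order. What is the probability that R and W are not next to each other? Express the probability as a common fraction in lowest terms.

There are 9! = 362880 arrangements.
Arrangements with R and W adjacent: 2·8! = 80640.
So not adjacent: 362880 − 80640 = 282240, probability 282240/362880 = 7/9.

7/9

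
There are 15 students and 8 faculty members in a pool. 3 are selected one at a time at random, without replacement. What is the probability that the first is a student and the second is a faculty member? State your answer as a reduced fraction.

Multiply the conditional probabilities at each draw: 15/23 · 8/22 = 120/506 = 60/253.

60/253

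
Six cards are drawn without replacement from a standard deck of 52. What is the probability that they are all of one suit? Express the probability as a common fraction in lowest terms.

There are C(52,6) = 20358520 possible 6-card hands.
Hands of one suit: 4 suits × C(13,6) = 4·1716 = 6864.
Probability = 6864/20358520 = 66/195755.

66/195755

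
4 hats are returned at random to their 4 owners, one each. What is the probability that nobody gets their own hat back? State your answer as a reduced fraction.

There are 4! = 24 assignments.
By inclusion-exclusion, assignments with no fixed points: C(4,0)·4! − C(4,1)·3! + C(4,2)·2! − C(4,3)·1! + C(4,4)·0! = 9.
Probability = 9/24 = 3/8.

3/8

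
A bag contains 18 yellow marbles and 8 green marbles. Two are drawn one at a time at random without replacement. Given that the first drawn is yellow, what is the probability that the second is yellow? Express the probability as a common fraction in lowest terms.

After removing one yellow, 25 remain: 17 yellow and 8 green.
So the probability the next is yellow is 17/25.

17/25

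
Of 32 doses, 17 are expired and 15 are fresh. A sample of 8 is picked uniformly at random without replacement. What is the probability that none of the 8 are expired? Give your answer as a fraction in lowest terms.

There are C(32,8) = 10518300 possible selections.
Selections with no expired (all fresh): C(15,8) = 6435.
Probability = 6435/10518300 = 11/17980.

11/17980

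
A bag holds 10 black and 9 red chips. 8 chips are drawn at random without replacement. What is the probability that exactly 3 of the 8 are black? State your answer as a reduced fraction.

Total number of selections: C(19,8) = 75582.
Selections with exactly 3 black: choose 3 of the 10 black and 5 of the 9 red, C(10,3)·C(9,5) = 120·126 = 15120.
Probability = 15120/75582 = 840/4199.

840/4199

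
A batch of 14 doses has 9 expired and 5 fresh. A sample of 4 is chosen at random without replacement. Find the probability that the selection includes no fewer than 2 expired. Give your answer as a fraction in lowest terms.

Total selections: C(14,4) = 1001.
Favorable selections (no fewer than 2 expired): C(9,2)·C(5,2) + C(9,3)·C(5,1) + C(9,4)·C(5,0) = 360 + 420 + 126 = 906.
Probability = 906/1001.

906/1001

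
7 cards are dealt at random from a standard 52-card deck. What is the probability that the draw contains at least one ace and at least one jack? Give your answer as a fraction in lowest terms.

3105873/16723070

There are C(52,7) = 133784560 possible draws.
By inclusion-exclusion on the complements, draws missing all aces or all jacks: C(48,7) + C(48,7) − C(44,7) = 73629072 + 73629072 − 38320568 = 108937576.
So draws with at least one of each: 133784560 − 108937576 = 24846984, probability 24846984/133784560 = 3105873/16723070.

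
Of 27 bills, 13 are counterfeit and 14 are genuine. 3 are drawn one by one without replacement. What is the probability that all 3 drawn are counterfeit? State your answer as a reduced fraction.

22/225

Multiply the conditional probabilities at each draw: 13/27 · 12/26 · 11/25 = 1716/17550 = 22/225.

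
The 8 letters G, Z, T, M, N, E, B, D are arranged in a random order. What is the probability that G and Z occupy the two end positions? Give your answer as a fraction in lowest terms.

There are 8! = 40320 arrangements.
Place G and Z at the ends in 2 ways, arrange the remaining 6 in 6! = 720 ways: 2·720 = 1440.
Probability = 1440/40320 = 1/28.

1/28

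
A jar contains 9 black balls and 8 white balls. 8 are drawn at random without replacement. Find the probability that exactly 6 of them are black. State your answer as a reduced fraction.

There are C(17,8) = 24310 ways to choose 8 from 17.
Selections with exactly 6 black: choose 6 of the 9 black and 2 of the 8 white, C(9,6)·C(8,2) = 84·28 = 2352.
Probability = 2352/24310 = 1176/12155.

1176/12155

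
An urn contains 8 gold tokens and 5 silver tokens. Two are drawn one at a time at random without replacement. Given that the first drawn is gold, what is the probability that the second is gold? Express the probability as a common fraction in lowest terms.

After removing one gold, 12 remain: 7 gold and 5 silver.
So the probability the next is gold is 7/12.

7/12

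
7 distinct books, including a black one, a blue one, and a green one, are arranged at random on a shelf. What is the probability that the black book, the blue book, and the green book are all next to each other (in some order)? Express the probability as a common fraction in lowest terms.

There are 7! = 5040 arrangements.
Treat the three as one block: 5! placements × 3! orders within the block = 120·6 = 720.
Probability = 720/5040 = 1/7.

1/7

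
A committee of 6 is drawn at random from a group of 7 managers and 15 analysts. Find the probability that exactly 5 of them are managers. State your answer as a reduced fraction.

There are C(22,6) = 74613 ways to choose 6 from 22.
Selections with exactly 5 managers: choose 5 of the 7 managers and 1 of the 15 analysts, C(7,5)·C(15,1) = 21·15 = 315.
Probability = 315/74613 = 15/3553.

15/3553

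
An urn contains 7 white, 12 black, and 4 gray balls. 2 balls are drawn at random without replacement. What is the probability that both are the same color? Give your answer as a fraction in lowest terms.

93/253

There are C(23,2) = 253 ways to draw 2 balls.
All same color: C(7,2) + C(12,2) + C(4,2) = 21 + 66 + 6 = 93.
Probability = 93/253.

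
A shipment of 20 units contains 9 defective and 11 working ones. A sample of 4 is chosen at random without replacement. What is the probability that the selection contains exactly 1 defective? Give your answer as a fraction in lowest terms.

There are C(20,4) = 4845 ways to choose 4 from 20.
Selections with exactly 1 defective: choose 1 of the 9 defective and 3 of the 11 working, C(9,1)·C(11,3) = 9·165 = 1485.
Probability = 1485/4845 = 99/323.

99/323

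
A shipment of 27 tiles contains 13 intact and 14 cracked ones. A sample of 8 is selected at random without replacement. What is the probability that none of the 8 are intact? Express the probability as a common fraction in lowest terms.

There are C(27,8) = 2220075 possible selections.
Selections with no intact (all cracked): C(14,8) = 3003.
Probability = 3003/2220075 = 7/5175.

7/5175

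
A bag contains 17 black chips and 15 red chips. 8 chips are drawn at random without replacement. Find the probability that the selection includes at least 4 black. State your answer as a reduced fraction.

11815/16182

There are C(32,8) = 10518300 ways to choose the 8.
Count the complement (fewer than 4 black): C(17,0)·C(15,8) + C(17,1)·C(15,7) + C(17,2)·C(15,6) + C(17,3)·C(15,5) = 6435 + 109395 + 680680 + 2042040 = 2838550.
Probability = 1 − 2838550/10518300 = 7679750/10518300 = 11815/16182.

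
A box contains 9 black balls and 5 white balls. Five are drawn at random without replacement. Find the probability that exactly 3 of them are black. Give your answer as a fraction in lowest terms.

Total number of selections: C(14,5) = 2002.
Selections with exactly 3 black: choose 3 of the 9 black and 2 of the 5 white, C(9,3)·C(5,2) = 84·10 = 840.
Probability = 840/2002 = 60/143.

60/143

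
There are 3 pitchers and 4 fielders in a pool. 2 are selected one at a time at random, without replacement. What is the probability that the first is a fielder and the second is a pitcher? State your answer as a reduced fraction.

Multiply the conditional probabilities at each draw: 4/7 · 3/6 = 12/42 = 2/7.

2/7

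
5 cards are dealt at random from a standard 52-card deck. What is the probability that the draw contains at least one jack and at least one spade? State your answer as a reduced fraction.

There are C(52,5) = 2598960 possible draws.
By inclusion-exclusion on the complements, draws missing all jacks or all spades: C(48,5) + C(39,5) − C(36,5) = 1712304 + 575757 − 376992 = 1911069.
So draws with at least one of each: 2598960 − 1911069 = 687891, probability 687891/2598960 = 229297/866320.

229297/866320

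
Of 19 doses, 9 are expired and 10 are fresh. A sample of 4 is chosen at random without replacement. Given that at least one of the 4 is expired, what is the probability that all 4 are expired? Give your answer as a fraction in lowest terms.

Work in counts. Selections with at least one expired: C(19,4) − C(10,4) = 3876 − 210 = 3666.
Of those, selections where all 4 are expired: C(9,4) = 126.
Conditional probability = 126/3666 = 21/611.

21/611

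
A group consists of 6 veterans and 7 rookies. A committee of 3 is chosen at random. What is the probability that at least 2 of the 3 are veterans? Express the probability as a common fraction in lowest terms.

Total selections: C(13,3) = 286.
Favorable selections (at least 2 veterans): C(6,2)·C(7,1) + C(6,3)·C(7,0) = 105 + 20 = 125.
Probability = 125/286.

125/286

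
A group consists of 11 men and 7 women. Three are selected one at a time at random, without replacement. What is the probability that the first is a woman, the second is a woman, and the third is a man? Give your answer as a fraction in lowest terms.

Multiply the conditional probabilities at each draw: 7/18 · 6/17 · 11/16 = 462/4896 = 77/816.

77/816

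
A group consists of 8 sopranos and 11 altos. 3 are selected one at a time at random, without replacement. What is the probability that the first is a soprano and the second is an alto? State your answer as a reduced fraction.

Multiply the conditional probabilities at each draw: 8/19 · 11/18 = 88/342 = 44/171.

44/171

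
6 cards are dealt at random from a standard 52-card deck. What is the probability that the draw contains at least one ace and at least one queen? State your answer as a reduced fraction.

There are C(52,6) = 20358520 possible draws.
By inclusion-exclusion on the complements, draws missing all aces or all queens: C(48,6) + C(48,6) − C(44,6) = 12271512 + 12271512 − 7059052 = 17483972.
So draws with at least one of each: 20358520 − 17483972 = 2874548, probability 2874548/20358520 = 718637/5089630.

718637/5089630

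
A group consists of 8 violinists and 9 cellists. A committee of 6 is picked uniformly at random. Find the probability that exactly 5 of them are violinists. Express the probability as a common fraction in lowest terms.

9/221

The sample space is all 6-subsets of the 17: C(17,6) = 12376.
Selections with exactly 5 violinists: choose 5 of the 8 violinists and 1 of the 9 cellists, C(8,5)·C(9,1) = 56·9 = 504.
Probability = 504/12376 = 9/221.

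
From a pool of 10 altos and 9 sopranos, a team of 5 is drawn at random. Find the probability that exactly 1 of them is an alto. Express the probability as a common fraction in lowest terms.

The sample space is all 5-subsets of the 19: C(19,5) = 11628.
Selections with exactly 1 alto: choose 1 of the 10 altos and 4 of the 9 sopranos, C(10,1)·C(9,4) = 10·126 = 1260.
Probability = 1260/11628 = 35/323.

35/323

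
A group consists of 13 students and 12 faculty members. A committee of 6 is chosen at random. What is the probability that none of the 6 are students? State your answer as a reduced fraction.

3/575

There are C(25,6) = 177100 possible selections.
Selections with no students (all faculty members): C(12,6) = 924.
Probability = 924/177100 = 3/575.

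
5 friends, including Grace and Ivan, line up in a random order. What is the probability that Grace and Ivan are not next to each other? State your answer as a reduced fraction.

3/5

There are 5! = 120 arrangements.
Arrangements with Grace and Ivan adjacent: 2·4! = 48.
So not adjacent: 120 − 48 = 72, probability 72/120 = 3/5.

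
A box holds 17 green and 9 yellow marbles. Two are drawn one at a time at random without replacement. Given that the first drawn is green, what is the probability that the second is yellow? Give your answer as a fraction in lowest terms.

After removing one green, 25 remain: 16 green and 9 yellow.
So the probability the next is yellow is 9/25.

9/25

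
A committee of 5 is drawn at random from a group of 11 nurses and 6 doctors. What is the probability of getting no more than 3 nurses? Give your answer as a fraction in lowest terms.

1873/3094

Total selections: C(17,5) = 6188.
Favorable selections (no more than 3 nurses): C(11,0)·C(6,5) + C(11,1)·C(6,4) + C(11,2)·C(6,3) + C(11,3)·C(6,2) = 6 + 165 + 1100 + 2475 = 3746.
Probability = 3746/6188 = 1873/3094.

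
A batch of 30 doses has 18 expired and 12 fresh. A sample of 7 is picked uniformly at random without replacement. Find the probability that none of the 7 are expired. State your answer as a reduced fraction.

11/28275

There are C(30,7) = 2035800 possible selections.
Selections with no expired (all fresh): C(12,7) = 792.
Probability = 792/2035800 = 11/28275.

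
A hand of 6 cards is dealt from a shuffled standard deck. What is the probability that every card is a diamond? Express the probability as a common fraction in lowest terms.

33/391510

There are C(52,6) = 20358520 possible 6-card hands.
Hands that are all diamonds: C(13,6) = 1716.
Probability = 1716/20358520 = 33/391510.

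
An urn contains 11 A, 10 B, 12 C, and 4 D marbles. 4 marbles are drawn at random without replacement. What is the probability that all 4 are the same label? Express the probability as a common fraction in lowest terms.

There are C(37,4) = 66045 ways to draw 4 marbles.
All same label: C(11,4) + C(10,4) + C(12,4) + C(4,4) = 330 + 210 + 495 + 1 = 1036.
Probability = 1036/66045 = 4/255.

4/255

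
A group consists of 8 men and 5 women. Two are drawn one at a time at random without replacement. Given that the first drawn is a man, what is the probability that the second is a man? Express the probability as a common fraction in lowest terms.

7/12

After removing one man, 12 remain: 7 men and 5 women.
So the probability the next is a man is 7/12.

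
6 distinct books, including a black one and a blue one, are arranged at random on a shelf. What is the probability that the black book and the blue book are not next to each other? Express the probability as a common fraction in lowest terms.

There are 6! = 720 arrangements.
Arrangements with the black book and the blue book adjacent: 2·5! = 240.
So not adjacent: 720 − 240 = 480, probability 480/720 = 2/3.

2/3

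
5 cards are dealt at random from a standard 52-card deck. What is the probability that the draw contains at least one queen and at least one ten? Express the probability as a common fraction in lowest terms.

6509/64974

There are C(52,5) = 2598960 possible draws.
By inclusion-exclusion on the complements, draws missing all queens or all tens: C(48,5) + C(48,5) − C(44,5) = 1712304 + 1712304 − 1086008 = 2338600.
So draws with at least one of each: 2598960 − 2338600 = 260360, probability 260360/2598960 = 6509/64974.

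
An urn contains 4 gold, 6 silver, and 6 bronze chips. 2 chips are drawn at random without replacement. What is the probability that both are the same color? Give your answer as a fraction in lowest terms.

There are C(16,2) = 120 ways to draw 2 chips.
All same color: C(4,2) + C(6,2) + C(6,2) = 6 + 15 + 15 = 36.
Probability = 36/120 = 3/10.

3/10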